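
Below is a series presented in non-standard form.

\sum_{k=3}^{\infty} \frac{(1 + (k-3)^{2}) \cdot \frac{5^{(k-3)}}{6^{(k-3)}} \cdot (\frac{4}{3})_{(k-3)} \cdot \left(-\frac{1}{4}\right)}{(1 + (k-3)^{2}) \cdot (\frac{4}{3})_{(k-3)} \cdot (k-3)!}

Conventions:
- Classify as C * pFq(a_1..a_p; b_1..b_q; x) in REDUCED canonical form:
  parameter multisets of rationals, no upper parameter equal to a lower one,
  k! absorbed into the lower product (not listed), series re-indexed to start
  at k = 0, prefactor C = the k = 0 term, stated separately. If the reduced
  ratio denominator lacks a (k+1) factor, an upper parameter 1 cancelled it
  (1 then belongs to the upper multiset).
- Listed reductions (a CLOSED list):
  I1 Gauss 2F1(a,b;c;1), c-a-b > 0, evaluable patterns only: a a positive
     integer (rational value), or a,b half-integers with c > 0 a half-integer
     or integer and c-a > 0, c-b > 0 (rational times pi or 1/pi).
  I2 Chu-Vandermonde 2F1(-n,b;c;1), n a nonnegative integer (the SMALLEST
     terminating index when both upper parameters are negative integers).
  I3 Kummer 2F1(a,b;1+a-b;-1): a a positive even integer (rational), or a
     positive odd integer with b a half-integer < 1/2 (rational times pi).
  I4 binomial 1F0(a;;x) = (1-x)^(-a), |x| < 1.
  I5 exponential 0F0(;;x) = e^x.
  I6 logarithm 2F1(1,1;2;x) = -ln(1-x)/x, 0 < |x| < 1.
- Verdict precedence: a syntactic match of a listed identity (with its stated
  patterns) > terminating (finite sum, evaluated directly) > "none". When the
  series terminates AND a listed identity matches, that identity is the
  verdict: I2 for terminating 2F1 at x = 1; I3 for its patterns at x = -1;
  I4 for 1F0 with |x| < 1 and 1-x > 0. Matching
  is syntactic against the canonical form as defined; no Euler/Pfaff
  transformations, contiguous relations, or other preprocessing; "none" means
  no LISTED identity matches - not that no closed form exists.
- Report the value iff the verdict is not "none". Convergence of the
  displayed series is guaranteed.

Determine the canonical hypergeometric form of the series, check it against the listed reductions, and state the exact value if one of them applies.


Key observation: from the first term -\frac{1}{4}: the parameter 4/3 appears in both the upper and lower lists and cancels (alongside the other common factor).
Term ratio: r(k) = \frac{5}{6} * 1 / [(k+1)] - rational in k, leading ratio \frac{5}{6}; with t_0 = -\frac{1}{4}, classification follows.

Canonical form: C = -\frac{1}{4} times 0F0 with upper {-}, lower {-}, x = \frac{5}{6}. Verdict (x = \frac{5}{6}): exponential (I5) applies (the 0F0 exponential series at x = \frac{5}{6}). Exact value: \left(-\frac{1}{4}\right) \cdot e^{\frac{5}{6}}.


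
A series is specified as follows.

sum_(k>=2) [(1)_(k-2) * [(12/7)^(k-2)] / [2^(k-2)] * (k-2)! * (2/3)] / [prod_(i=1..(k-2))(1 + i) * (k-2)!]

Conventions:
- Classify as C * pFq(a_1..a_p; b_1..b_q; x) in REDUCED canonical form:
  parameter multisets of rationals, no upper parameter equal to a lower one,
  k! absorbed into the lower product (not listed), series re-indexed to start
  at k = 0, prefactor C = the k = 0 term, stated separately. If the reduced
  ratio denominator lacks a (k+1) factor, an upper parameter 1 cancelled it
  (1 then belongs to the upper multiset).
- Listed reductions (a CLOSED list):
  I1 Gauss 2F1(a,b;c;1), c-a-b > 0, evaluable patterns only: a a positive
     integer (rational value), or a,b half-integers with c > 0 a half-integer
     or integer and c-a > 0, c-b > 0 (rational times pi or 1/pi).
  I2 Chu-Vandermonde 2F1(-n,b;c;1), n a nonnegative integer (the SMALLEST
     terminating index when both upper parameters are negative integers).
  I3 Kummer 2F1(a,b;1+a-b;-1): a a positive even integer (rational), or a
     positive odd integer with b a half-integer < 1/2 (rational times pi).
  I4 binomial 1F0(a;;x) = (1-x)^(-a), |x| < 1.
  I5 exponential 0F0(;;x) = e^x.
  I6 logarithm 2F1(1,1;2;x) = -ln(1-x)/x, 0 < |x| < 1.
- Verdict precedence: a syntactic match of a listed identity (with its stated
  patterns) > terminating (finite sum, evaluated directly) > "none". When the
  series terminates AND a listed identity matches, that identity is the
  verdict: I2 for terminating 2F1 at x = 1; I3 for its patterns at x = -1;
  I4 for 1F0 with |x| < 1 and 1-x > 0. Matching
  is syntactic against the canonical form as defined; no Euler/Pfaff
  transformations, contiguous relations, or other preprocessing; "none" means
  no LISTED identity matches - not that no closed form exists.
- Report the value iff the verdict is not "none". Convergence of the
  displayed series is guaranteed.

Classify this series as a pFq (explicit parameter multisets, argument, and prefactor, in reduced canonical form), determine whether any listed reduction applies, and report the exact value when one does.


Reduced: x = 6/7, 2F1, upper = {1, 1}, lower = {2}, C = 2/3. Verdict: logarithm (I6) matches (the logarithm: parameters (1,1;2), x = 6/7). Value: (-7/9) * ln(1/7).

First insight: with t_0 = 2/3, the factorial ratio (C = 2/3) (k+a-1)!/(a-1)! is a rising factorial (a)_k.
Adjacent-term ratio: r(k) = (6/7) * (k+1) (k+1) / [(k+2) (k+1)] - rational in k. x = (6/7); t_0 = 2/3; negate the roots.


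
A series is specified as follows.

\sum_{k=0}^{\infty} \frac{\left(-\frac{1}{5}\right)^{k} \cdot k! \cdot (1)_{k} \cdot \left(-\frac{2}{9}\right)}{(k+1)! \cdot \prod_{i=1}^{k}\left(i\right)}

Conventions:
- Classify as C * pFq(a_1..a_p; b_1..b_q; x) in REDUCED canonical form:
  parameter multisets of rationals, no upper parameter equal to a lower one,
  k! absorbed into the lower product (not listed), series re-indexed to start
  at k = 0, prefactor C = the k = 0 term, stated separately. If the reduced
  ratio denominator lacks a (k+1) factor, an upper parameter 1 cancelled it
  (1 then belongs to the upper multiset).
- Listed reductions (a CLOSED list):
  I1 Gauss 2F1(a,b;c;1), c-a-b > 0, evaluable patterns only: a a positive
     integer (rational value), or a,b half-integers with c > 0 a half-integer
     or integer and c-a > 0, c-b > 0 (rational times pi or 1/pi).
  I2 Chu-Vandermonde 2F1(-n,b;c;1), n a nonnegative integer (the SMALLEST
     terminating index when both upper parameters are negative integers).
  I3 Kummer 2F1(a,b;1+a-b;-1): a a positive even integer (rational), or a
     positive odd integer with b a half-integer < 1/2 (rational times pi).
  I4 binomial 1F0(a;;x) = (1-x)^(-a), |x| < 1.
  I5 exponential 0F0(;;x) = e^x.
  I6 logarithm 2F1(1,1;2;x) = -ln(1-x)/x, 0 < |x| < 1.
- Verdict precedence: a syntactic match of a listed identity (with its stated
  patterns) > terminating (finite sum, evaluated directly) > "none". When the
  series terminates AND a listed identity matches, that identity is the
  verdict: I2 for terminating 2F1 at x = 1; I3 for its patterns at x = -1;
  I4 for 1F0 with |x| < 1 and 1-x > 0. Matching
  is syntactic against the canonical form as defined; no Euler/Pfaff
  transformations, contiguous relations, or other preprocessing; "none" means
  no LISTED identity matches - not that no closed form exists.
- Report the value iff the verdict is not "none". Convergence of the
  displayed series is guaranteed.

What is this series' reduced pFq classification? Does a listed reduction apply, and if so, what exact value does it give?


At argument -\frac{1}{5}: a 2F1 with upper {1, 1}, lower {2}, scaled by C = -\frac{2}{9}. Verdict at x = -\frac{1}{5}: the I6 logarithm reduction matches (the logarithm: parameters (1,1;2), x = -\frac{1}{5}). Value: \left(-\frac{10}{9}\right) \cdot \ln\left(\frac{6}{5}\right).

Key observation: x = -\frac{1}{5} and the factorial ratio (prefactor -2/9) (k+a-1)!/(a-1)! is a rising factorial (a)_k.
Ratio: r(k) = -\frac{1}{5} * (k+1) (k+1) / [(k+2) (k+1)] - poly over poly, x = -\frac{1}{5} from leading terms; C = -\frac{2}{9} at k = 0.


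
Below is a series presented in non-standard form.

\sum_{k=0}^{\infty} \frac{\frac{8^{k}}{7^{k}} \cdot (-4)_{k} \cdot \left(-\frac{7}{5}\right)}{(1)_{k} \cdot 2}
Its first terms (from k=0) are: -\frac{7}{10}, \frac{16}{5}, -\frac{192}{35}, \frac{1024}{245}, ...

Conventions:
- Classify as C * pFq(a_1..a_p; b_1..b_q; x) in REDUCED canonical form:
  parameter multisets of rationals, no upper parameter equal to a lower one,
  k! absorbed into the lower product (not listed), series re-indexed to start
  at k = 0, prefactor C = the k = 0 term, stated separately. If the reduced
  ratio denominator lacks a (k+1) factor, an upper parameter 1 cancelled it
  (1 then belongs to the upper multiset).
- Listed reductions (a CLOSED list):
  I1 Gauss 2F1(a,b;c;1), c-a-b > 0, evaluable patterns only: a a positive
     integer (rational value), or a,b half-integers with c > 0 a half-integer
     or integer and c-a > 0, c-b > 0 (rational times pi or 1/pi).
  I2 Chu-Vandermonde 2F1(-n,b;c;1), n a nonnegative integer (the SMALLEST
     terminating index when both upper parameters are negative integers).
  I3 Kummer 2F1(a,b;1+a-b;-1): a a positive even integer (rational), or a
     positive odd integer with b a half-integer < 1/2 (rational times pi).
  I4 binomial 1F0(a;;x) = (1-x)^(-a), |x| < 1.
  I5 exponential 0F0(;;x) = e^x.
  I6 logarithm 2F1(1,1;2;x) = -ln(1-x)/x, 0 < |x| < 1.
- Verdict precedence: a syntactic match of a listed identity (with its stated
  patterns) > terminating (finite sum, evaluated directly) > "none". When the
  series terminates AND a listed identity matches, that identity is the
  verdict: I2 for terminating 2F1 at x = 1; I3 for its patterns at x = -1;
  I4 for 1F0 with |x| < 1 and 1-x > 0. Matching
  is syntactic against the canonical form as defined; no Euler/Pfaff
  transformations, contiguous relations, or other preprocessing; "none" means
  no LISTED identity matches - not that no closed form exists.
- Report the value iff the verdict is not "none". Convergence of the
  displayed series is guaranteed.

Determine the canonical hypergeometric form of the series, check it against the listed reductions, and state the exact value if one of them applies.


Classification (C = -\frac{7}{10}): 1F0 with upper {-4}, lower {-}, argument x = \frac{8}{7}. Verdict: terminating - the sum ends at index 4 because -4 is a negative integer; exact evaluation follows. Value: -\frac{1}{3430}.

The tell: from the first term -\frac{7}{10}: the constant factors (C = -7/10, x = 8/7) combine into one prefactor.
Adjacent-term ratio: r(k) = \frac{8}{7} * (k-4) / [(k+1)] - rational; roots negated = parameters, x = \frac{8}{7}, C = -\frac{7}{10}.


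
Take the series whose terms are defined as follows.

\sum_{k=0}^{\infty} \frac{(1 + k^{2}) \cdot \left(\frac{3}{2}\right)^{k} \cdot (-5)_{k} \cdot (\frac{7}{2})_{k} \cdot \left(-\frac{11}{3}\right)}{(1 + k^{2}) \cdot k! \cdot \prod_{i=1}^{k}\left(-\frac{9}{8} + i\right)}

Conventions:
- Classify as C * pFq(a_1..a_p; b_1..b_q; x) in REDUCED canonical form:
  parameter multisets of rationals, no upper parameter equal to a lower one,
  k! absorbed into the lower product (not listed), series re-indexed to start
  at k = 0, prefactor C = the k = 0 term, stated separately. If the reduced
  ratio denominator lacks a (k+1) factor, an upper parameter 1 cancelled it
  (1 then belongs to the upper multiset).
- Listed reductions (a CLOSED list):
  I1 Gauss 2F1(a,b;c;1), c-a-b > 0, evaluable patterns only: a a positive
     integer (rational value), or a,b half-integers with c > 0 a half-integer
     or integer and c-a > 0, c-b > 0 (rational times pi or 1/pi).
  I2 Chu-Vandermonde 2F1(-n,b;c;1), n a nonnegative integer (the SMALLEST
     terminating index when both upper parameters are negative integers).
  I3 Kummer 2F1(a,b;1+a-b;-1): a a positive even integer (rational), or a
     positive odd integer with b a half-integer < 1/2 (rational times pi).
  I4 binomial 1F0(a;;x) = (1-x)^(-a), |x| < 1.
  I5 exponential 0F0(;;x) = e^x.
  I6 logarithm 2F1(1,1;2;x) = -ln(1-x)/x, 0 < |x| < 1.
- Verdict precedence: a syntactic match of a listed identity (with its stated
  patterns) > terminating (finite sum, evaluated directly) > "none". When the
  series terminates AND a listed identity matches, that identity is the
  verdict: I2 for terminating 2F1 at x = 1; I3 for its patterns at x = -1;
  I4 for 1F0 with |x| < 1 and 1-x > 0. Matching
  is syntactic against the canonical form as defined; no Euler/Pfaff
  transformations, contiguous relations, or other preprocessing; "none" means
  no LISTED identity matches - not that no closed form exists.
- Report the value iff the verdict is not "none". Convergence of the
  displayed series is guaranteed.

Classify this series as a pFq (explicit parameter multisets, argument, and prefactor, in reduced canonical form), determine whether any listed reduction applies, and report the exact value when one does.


Prefactor -\frac{11}{3}, argument \frac{3}{2}: 2F1 with upper {-5, \frac{7}{2}} over lower {-\frac{1}{8}}. Verdict: terminating at k = 5: the factor (-5)_k kills every later term; summing the 6 survivors is exact. Its exact value is -\frac{8547649}{2139}.

Structural cue: t_0 being -\frac{11}{3}, k^2 + 1 divides numerator and denominator alike; prefactor -11/3 after cancelling.
Term ratio: r(k) = \frac{3}{2} * (k-5) (k+\frac{7}{2}) / [(k-\frac{1}{8}) (k+1)] - rational in k, leading ratio \frac{3}{2}; with t_0 = -\frac{11}{3}, classification follows.


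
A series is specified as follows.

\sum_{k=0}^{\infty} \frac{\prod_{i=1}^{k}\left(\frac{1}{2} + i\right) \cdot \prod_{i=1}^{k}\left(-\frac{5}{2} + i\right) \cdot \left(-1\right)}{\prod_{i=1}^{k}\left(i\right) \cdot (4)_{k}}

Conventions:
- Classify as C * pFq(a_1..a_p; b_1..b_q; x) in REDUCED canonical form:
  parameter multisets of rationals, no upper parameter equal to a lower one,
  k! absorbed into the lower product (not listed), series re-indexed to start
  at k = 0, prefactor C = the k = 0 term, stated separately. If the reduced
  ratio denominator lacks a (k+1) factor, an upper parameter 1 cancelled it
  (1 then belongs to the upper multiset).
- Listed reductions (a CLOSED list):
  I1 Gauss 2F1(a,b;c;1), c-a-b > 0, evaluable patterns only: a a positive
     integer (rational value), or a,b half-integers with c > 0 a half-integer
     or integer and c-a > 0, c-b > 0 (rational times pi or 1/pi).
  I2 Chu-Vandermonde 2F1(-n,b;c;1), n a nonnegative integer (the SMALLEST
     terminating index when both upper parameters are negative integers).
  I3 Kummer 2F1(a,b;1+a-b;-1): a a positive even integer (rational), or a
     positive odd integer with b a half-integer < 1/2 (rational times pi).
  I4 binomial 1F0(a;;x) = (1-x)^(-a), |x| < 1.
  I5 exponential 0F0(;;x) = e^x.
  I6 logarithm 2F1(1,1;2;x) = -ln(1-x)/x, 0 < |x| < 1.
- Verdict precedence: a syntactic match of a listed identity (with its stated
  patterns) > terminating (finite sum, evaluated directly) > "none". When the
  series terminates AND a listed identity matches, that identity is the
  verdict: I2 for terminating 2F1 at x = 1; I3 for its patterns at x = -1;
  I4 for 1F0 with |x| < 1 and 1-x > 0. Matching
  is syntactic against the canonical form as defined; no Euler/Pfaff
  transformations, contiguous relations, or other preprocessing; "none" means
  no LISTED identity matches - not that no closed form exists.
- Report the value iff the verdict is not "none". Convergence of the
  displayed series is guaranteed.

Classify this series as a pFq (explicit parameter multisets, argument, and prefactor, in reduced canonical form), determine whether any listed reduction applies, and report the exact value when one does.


Prefactor -1, argument 1: 2F1 with upper {-\frac{3}{2}, \frac{3}{2}} over lower {4}. Verdict: the half-integer Gauss pattern (I1) fires (x = 1; upper {-\frac{3}{2}, \frac{3}{2}} half-integers, c = 4 in the evaluable pattern). Hence: \left(-\frac{512}{315}\right) / \pi.

Key step: x = 1 and the running product (prefactor -1) telescopes to a rising factorial.
Consecutive-term ratio: r(k) = 1 * (k-\frac{3}{2}) (k+\frac{3}{2}) / [(k+4) (k+1)] - poly over poly, x = 1 from leading terms; C = -1 at k = 0.


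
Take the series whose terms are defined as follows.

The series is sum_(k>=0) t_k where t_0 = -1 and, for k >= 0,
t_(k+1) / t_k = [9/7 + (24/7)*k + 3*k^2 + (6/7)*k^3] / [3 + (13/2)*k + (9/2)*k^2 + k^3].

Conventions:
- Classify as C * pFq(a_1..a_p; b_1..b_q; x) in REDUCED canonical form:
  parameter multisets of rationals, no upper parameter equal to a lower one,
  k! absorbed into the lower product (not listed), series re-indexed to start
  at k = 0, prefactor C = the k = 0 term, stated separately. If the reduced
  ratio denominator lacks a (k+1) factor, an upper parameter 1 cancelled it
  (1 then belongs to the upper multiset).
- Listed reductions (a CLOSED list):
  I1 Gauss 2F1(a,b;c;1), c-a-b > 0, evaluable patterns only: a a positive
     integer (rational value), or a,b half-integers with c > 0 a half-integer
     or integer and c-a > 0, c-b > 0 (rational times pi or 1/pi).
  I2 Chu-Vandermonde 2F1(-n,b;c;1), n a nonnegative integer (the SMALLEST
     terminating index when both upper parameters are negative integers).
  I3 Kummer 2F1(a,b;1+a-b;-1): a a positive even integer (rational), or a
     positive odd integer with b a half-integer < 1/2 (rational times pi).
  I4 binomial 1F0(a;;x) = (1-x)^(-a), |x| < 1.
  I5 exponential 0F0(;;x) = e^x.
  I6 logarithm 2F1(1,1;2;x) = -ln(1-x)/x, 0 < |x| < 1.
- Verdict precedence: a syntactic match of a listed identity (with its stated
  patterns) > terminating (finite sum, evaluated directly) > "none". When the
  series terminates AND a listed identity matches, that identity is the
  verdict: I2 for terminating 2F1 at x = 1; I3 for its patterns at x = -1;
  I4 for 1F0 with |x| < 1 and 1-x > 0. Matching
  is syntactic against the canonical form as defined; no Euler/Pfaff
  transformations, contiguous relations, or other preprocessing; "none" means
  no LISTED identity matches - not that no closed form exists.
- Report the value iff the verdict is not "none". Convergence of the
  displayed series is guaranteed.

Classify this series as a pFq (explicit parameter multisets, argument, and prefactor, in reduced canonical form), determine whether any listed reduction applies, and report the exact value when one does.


At argument 6/7: a 2F1 with upper {1, 1}, lower {2}, scaled by C = -1. Verdict: logarithm (I6) applies (the logarithm: parameters (1,1;2), x = 6/7). Sum: (7/6) * ln(1/7).

The tell: t_0 = -1 here, and the expanded ratio factors over Q; C = -1, x = 6/7, roots give parameters.
Term ratio: r(k) = (6/7) * (k+1) (k+1) / [(k+2) (k+1)] - rational; roots negated = parameters, x = (6/7), C = -1.


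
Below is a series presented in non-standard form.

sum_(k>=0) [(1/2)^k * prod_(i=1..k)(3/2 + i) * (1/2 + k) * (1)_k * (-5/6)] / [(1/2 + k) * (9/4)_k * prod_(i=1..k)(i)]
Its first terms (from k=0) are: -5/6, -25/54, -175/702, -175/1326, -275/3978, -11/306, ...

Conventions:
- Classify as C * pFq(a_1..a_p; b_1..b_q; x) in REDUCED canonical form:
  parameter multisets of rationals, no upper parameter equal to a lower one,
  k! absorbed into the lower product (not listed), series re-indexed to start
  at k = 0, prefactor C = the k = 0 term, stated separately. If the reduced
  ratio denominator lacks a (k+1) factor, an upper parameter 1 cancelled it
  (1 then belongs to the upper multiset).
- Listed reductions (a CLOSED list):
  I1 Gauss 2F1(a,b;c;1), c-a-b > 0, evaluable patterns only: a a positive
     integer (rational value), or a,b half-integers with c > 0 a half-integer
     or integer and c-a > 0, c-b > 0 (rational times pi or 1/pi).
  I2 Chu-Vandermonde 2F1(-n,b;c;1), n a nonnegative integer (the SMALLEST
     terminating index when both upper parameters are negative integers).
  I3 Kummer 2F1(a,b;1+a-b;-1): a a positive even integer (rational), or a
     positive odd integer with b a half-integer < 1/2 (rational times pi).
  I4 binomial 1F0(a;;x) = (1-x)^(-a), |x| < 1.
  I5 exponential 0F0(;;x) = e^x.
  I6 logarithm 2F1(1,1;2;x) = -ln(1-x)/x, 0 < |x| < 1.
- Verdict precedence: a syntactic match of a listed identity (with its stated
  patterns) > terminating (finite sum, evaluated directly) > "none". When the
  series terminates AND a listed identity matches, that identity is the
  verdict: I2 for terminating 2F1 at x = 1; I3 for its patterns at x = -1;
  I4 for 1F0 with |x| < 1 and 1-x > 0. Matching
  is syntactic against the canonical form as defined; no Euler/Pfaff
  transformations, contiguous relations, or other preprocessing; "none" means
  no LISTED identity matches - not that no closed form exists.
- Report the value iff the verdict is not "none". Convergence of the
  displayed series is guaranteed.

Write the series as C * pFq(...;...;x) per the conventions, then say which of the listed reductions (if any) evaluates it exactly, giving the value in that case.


This is -5/6 * 2F1(1, 5/2; 9/4; 1/2) in reduced canonical form. Verdict: none. A 2F1 with upper {1, 5/2} fits none of I1-I6 at x = 1/2; the sum runs forever.

Key step: t_0 = -5/6 here, and the product of the first k integers (prefactor -5/6) is k!.
Ratio: r(k) = (1/2) * (k+1) (k+5/2) / [(k+9/4) (k+1)] - poly over poly, x = (1/2) from leading terms; C = -5/6 at k = 0.


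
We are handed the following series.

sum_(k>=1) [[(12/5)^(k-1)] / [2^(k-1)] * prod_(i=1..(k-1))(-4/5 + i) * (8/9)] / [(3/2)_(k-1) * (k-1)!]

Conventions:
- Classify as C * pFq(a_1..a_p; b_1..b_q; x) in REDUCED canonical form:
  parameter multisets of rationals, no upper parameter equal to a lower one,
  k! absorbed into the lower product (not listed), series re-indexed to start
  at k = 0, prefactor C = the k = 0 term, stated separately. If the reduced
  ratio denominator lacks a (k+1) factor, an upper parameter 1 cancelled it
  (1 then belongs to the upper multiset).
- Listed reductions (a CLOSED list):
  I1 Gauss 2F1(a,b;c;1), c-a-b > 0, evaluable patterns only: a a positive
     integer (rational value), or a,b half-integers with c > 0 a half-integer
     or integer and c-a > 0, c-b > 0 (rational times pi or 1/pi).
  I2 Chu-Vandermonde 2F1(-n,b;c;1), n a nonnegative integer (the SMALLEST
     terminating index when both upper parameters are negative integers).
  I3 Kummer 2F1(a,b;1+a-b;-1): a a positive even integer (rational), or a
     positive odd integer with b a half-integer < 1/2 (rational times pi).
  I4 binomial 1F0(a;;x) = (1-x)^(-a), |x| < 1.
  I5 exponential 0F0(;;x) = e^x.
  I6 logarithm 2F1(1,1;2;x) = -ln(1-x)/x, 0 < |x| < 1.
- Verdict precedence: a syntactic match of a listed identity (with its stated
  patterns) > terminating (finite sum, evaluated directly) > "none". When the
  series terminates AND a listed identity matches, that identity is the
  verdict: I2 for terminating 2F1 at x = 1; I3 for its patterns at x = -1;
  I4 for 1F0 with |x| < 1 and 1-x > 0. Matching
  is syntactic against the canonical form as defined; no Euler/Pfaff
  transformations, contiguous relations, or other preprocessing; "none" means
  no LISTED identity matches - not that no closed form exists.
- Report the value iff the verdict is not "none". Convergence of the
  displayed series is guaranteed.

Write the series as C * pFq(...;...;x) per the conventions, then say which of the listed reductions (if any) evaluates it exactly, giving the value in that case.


The series (x = 6/5) is 1F1: upper {1/5}, lower {3/2}, prefactor 8/9. Verdict: none - this 1F1 at x = 6/5 matches no listed pattern, and upper {1/5} holds no stopper.

Key step: x = (6/5) and the running product (prefactor 8/9) telescopes to a rising factorial.
Adjacent-term ratio: r(k) = (6/5) * (k+1/5) / [(k+3/2) (k+1)] - rational; roots negated = parameters, x = (6/5), C = 8/9.


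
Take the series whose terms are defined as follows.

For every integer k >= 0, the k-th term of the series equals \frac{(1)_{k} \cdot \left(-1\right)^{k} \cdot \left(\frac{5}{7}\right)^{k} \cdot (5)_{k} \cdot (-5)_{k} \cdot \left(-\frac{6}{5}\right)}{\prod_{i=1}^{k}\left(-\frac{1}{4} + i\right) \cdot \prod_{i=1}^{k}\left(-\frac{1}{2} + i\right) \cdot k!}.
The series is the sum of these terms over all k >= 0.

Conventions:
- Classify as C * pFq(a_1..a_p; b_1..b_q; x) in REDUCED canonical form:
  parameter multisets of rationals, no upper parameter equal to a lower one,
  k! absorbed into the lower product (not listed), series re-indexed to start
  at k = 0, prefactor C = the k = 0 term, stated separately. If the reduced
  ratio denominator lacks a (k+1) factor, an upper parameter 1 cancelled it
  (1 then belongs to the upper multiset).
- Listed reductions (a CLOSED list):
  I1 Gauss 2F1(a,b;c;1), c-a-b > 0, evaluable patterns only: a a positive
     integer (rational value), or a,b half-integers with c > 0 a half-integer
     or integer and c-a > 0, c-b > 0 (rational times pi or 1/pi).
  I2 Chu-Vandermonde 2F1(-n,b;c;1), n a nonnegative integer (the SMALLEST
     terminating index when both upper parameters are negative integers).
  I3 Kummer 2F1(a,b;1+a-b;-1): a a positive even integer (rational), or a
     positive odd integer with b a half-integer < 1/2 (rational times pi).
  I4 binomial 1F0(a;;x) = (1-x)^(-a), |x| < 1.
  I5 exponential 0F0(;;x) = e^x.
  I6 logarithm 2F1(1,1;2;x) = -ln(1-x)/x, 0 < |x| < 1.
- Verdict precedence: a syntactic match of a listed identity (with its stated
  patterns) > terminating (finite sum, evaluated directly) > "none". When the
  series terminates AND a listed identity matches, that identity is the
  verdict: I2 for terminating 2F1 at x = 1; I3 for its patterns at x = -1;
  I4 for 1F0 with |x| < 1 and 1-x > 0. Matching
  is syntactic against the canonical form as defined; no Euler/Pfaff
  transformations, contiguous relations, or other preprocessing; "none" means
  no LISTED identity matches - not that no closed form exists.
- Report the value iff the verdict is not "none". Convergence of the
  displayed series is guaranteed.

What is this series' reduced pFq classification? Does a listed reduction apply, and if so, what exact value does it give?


Key observation: with t_0 = -\frac{6}{5}, the lower running product (C = -6/5, x = -5/7) is a rising factorial.
Step ratio: r(k) = -\frac{5}{7} * (k-5) (k+1) (k+5) / [(k+\frac{1}{2}) (k+\frac{3}{4}) (k+1)] - rational in k. x = -\frac{5}{7}; t_0 = -\frac{6}{5}; negate the roots.

Classification (C = -\frac{6}{5}): 3F2 with upper {-5, 1, 5}, lower {\frac{1}{2}, \frac{3}{4}}, argument x = -\frac{5}{7}. Verdict: terminating - upper parameter -5 makes this a finite sum (last index 5), evaluated exactly. Its exact value is -\frac{266530937846}{122943205}.


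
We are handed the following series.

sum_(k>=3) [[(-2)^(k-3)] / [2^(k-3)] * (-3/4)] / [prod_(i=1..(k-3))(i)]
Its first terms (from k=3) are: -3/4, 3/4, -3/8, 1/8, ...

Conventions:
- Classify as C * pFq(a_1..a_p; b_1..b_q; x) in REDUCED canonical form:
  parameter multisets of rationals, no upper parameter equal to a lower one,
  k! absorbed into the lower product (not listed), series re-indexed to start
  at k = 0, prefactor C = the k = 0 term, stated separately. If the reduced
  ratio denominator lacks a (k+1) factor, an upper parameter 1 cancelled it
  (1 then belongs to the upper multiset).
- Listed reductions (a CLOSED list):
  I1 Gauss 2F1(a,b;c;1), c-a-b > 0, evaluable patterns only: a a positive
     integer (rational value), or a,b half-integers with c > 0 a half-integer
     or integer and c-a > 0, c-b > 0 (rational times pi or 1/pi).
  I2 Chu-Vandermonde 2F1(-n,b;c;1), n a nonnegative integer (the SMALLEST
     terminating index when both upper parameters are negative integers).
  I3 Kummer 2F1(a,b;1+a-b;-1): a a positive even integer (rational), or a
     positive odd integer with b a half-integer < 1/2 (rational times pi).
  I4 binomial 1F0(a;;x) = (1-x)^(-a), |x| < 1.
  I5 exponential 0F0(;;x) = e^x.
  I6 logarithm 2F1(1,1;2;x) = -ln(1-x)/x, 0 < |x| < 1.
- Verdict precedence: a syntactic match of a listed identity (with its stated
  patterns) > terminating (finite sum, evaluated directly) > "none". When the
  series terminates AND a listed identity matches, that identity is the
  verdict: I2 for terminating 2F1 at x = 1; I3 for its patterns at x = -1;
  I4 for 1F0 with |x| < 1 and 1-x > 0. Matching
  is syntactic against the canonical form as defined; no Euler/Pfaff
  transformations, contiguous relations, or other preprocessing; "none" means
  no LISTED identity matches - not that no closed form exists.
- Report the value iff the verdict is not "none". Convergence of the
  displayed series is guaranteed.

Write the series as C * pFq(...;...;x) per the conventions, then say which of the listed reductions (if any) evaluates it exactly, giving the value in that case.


Classification (C = -3/4): 0F0 with upper {-}, lower {-}, argument x = -1. Verdict: the exponential series (I5) matches (the 0F0 exponential series at x = -1). Exact value: (-3/4) * e^(-1).

Key observation: x = (-1) and the product of the first k integers (prefactor -3/4) is k!.
Term ratio: r(k) = (-1) * 1 / [(k+1)] - rational in k, leading ratio (-1); with t_0 = -3/4, classification follows.


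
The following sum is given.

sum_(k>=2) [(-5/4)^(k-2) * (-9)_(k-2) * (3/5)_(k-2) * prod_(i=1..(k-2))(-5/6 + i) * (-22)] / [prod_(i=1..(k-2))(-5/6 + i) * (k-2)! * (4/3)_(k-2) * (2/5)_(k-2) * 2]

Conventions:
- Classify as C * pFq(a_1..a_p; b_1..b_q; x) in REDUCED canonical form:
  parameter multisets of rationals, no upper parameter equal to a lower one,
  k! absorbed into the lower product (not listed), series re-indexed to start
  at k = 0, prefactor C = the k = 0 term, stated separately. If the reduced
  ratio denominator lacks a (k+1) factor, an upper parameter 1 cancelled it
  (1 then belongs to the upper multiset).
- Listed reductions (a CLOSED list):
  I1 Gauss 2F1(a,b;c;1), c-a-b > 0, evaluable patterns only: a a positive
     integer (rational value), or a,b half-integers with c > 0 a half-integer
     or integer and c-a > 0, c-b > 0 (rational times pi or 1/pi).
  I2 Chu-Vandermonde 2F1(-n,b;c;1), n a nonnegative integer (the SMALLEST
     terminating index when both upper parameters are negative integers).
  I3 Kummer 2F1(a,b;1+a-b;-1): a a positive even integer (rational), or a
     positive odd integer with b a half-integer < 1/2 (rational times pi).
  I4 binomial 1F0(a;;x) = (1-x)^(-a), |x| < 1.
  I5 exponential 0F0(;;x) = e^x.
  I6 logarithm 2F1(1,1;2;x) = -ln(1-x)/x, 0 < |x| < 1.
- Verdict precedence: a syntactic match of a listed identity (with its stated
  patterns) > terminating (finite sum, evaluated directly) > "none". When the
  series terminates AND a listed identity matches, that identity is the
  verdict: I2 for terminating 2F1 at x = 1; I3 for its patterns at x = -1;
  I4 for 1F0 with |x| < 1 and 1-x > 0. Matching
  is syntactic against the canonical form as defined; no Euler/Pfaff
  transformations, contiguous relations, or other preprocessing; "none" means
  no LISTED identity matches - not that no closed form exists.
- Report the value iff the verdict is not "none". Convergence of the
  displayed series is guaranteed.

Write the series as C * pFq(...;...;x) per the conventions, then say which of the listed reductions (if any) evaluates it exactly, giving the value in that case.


The series (x = -5/4) is 2F2: upper {-9, 3/5}, lower {2/5, 4/3}, prefactor -11. Verdict: terminating (-9 upstairs). 10 nonzero terms in all; added directly. Sum: -8838458061761559839/8802949937496064.

Key step: with t_0 = -11, the constant factors (C = -11, x = -5/4) combine into one prefactor.
Term ratio: r(k) = (-5/4) * (k-9) (k+3/5) / [(k+2/5) (k+4/3) (k+1)] - rational in k. x = (-5/4); t_0 = -11; negate the roots.


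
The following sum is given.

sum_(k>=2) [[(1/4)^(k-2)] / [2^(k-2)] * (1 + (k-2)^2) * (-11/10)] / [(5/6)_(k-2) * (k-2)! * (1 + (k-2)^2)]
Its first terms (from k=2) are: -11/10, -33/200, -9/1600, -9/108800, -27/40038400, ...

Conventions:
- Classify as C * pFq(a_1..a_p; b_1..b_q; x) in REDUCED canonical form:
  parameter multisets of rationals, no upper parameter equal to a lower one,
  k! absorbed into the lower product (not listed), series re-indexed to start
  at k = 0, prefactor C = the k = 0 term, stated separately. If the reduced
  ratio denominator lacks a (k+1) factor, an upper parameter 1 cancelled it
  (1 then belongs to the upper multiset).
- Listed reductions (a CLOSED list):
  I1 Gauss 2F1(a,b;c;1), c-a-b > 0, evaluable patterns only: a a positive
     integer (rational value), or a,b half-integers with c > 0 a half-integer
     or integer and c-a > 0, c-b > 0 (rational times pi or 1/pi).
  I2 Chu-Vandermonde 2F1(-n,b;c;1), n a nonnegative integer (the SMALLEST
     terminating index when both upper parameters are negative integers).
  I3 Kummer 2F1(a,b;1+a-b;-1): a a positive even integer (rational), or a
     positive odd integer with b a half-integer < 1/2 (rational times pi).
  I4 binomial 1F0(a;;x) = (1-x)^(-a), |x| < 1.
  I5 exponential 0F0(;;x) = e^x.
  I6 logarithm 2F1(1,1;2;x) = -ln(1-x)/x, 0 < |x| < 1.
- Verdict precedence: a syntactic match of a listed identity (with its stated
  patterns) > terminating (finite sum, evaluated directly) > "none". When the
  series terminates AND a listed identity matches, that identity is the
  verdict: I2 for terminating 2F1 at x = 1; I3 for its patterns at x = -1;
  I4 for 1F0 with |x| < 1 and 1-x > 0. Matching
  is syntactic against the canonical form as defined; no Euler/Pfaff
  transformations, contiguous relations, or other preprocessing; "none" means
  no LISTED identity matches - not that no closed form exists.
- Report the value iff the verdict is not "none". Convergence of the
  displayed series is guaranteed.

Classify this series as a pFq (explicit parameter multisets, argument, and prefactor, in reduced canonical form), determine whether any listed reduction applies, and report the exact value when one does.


The tell: t_0 being -11/10, k^2 + 1 divides numerator and denominator alike; prefactor -11/10 after cancelling.
Adjacent-term ratio: r(k) = (1/8) * 1 / [(k+5/6) (k+1)] ; factor over Q: parameters, x = (1/8), and C = -11/10.

Classification (C = -11/10): 0F1 with upper {-}, lower {5/6}, argument x = 1/8. Verdict: none (x = 1/8): each listed identity misses the multisets {-} ; {5/6}.


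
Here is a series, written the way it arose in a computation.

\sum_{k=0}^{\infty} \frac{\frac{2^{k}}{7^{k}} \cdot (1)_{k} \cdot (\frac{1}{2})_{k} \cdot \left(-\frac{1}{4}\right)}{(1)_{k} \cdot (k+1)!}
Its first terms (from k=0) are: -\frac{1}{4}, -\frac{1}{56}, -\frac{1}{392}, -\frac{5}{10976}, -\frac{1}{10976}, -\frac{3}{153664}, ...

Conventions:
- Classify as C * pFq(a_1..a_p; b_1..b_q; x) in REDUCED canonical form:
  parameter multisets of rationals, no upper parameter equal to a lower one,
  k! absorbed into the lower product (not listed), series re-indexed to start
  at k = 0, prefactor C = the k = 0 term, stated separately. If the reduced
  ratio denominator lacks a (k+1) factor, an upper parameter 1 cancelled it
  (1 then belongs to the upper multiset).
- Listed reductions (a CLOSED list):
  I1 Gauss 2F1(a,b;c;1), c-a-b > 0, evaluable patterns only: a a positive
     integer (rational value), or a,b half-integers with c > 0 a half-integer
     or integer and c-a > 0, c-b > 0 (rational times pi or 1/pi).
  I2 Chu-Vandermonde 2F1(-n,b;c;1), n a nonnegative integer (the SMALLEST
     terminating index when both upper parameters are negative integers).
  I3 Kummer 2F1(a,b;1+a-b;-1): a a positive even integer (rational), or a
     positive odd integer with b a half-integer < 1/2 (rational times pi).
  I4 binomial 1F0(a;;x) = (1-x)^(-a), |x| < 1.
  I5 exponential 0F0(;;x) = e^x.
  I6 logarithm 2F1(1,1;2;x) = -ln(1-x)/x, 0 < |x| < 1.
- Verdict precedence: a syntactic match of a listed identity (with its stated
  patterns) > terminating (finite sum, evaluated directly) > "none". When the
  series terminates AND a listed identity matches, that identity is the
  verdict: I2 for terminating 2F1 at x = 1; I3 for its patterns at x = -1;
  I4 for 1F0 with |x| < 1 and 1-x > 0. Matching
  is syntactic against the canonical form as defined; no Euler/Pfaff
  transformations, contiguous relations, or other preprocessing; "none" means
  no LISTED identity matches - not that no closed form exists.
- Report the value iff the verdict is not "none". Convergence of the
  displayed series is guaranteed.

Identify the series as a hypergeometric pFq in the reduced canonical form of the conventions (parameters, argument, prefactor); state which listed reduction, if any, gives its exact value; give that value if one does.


The tell: t_0 being -\frac{1}{4}, the two geometric factors (C = -1/4, x = 2/7) combine into one argument.
Term ratio: r(k) = \frac{2}{7} * (k+\frac{1}{2}) (k+1) / [(k+2) (k+1)] - rational in k. x = \frac{2}{7}; t_0 = -\frac{1}{4}; negate the roots.

Classification (C = -\frac{1}{4}): 2F1 with upper {\frac{1}{2}, 1}, lower {2}, argument x = \frac{2}{7}. Verdict: none - this 2F1 at x = \frac{2}{7} matches no listed pattern, and upper {\frac{1}{2}, 1} holds no stopper.


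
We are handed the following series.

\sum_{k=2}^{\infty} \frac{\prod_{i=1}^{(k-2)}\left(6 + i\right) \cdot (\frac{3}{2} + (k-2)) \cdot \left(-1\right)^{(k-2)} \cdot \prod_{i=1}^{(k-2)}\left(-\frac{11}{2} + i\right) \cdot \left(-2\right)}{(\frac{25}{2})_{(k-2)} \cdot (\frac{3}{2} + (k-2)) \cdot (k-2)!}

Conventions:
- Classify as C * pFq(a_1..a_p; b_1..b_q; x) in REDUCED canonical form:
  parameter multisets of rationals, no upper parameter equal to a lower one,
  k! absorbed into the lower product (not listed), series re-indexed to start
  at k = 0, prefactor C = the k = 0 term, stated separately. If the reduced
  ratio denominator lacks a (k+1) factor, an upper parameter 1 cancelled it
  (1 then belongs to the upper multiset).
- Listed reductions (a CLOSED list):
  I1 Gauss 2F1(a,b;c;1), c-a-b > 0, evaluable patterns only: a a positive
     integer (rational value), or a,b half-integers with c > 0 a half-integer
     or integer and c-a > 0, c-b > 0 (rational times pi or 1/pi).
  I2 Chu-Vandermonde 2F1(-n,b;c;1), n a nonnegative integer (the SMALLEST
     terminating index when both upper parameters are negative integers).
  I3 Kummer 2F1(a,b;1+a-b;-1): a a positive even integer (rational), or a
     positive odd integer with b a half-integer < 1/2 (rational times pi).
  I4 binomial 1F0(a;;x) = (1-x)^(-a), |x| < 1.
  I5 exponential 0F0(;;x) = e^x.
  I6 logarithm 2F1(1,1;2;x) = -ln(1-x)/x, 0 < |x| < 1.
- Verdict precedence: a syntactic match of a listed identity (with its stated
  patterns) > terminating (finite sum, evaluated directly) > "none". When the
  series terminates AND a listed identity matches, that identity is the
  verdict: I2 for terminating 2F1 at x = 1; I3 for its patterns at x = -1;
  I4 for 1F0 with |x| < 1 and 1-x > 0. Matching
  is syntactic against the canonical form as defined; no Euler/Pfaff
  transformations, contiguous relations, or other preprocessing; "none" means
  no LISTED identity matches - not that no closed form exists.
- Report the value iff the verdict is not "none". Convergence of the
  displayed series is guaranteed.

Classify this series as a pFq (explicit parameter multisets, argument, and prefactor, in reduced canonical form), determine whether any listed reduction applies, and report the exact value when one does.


Reduced: x = -1, 2F1, upper = {-\frac{9}{2}, 7}, lower = {\frac{25}{2}}, C = -2. Verdict: this is the Kummer evaluation I3 (x = -1; c = \frac{25}{2} equals 1+a-b for upper {-\frac{9}{2}, 7}: listed pattern). Exact value: \left(-\frac{334639305}{67108864}\right) \cdot \pi.

The tell: from the first term -2: the running product (prefactor -2) telescopes to a rising factorial.
Ratio: r(k) = -1 * (k-\frac{9}{2}) (k+7) / [(k+\frac{25}{2}) (k+1)] - rational in k. x = -1; t_0 = -2; negate the roots.


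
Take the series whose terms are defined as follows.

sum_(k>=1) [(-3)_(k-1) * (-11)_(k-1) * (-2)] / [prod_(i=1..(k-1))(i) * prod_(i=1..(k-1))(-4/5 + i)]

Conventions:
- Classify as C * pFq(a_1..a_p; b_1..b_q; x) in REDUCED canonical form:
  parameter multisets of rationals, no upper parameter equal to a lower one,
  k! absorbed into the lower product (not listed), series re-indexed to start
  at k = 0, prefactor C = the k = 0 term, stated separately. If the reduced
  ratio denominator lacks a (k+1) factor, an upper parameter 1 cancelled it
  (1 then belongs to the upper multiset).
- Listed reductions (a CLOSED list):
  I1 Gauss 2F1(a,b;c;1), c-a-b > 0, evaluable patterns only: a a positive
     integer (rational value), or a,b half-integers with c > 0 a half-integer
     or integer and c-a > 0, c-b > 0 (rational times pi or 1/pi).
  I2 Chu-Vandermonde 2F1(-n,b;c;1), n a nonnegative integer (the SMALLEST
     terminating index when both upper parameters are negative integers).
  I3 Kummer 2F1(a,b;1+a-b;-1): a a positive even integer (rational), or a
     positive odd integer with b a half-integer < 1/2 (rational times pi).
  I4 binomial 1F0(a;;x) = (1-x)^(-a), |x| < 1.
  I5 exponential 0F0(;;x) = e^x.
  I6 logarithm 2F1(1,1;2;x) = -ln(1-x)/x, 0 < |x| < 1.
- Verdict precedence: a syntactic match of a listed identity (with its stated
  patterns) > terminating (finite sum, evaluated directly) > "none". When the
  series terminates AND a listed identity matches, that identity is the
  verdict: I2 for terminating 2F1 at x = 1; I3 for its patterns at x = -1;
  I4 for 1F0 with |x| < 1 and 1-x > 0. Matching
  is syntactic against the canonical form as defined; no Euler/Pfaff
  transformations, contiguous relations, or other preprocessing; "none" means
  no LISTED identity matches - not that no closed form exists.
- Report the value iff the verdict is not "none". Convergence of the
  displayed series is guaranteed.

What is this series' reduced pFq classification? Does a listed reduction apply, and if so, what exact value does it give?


This is -2 * 2F1(-11, -3; 1/5; 1) in reduced canonical form. Verdict: the Chu-Vandermonde identity I2 fires (terminating 2F1 at x = 1 with n = 3, b = -11, c = 1/5). Value: -6832.

Key observation: t_0 = -2 here, and the product of the first k integers (prefactor -2) is k!.
Step ratio: r(k) = 1 * (k-11) (k-3) / [(k+1/5) (k+1)] ; factor over Q: parameters, x = 1, and C = -2.
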